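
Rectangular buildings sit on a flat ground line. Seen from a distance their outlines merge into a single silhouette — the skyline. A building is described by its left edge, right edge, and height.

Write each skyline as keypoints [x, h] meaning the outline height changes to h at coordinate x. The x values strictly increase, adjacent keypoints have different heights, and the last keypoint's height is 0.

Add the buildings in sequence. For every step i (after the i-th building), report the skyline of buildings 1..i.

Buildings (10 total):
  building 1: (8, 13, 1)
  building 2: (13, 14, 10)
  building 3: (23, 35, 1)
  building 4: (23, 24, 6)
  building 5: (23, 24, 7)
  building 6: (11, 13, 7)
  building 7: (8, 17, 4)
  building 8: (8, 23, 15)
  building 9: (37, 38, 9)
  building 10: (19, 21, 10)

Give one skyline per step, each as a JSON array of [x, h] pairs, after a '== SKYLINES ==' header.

== SKYLINES ==
[[8,1],[13,0]]
[[8,1],[13,10],[14,0]]
[[8,1],[13,10],[14,0],[23,1],[35,0]]
[[8,1],[13,10],[14,0],[23,6],[24,1],[35,0]]
[[8,1],[13,10],[14,0],[23,7],[24,1],[35,0]]
[[8,1],[11,7],[13,10],[14,0],[23,7],[24,1],[35,0]]
[[8,4],[11,7],[13,10],[14,4],[17,0],[23,7],[24,1],[35,0]]
[[8,15],[23,7],[24,1],[35,0]]
[[8,15],[23,7],[24,1],[35,0],[37,9],[38,0]]
[[8,15],[23,7],[24,1],[35,0],[37,9],[38,0]]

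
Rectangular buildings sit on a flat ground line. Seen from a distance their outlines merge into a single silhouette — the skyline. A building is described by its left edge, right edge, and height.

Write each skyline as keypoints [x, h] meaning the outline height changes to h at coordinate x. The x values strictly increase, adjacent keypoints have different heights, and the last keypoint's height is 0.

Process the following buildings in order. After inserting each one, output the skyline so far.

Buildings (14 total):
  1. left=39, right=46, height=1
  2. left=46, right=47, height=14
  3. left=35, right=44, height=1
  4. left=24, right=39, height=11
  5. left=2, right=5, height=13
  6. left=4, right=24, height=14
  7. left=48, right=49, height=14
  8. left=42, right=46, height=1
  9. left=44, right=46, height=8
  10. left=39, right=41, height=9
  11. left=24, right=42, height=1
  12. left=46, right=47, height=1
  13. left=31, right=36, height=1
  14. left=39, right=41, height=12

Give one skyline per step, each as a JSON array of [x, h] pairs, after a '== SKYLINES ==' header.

== SKYLINES ==
[[39,1],[46,0]]
[[39,1],[46,14],[47,0]]
[[35,1],[46,14],[47,0]]
[[24,11],[39,1],[46,14],[47,0]]
[[2,13],[5,0],[24,11],[39,1],[46,14],[47,0]]
[[2,13],[4,14],[24,11],[39,1],[46,14],[47,0]]
[[2,13],[4,14],[24,11],[39,1],[46,14],[47,0],[48,14],[49,0]]
[[2,13],[4,14],[24,11],[39,1],[46,14],[47,0],[48,14],[49,0]]
[[2,13],[4,14],[24,11],[39,1],[44,8],[46,14],[47,0],[48,14],[49,0]]
[[2,13],[4,14],[24,11],[39,9],[41,1],[44,8],[46,14],[47,0],[48,14],[49,0]]
[[2,13],[4,14],[24,11],[39,9],[41,1],[44,8],[46,14],[47,0],[48,14],[49,0]]
[[2,13],[4,14],[24,11],[39,9],[41,1],[44,8],[46,14],[47,0],[48,14],[49,0]]
[[2,13],[4,14],[24,11],[39,9],[41,1],[44,8],[46,14],[47,0],[48,14],[49,0]]
[[2,13],[4,14],[24,11],[39,12],[41,1],[44,8],[46,14],[47,0],[48,14],[49,0]]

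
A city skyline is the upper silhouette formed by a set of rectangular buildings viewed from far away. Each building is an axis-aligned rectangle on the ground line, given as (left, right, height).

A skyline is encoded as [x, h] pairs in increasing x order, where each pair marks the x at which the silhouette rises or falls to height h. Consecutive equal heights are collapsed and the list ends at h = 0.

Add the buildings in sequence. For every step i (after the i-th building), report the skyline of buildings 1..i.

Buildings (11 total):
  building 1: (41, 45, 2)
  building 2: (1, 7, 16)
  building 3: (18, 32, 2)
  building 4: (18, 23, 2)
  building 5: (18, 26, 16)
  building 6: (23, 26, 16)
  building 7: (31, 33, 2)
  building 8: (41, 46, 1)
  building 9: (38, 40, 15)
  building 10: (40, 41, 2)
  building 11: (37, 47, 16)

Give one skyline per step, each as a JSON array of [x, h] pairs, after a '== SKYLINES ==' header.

== SKYLINES ==
[[41,2],[45,0]]
[[1,16],[7,0],[41,2],[45,0]]
[[1,16],[7,0],[18,2],[32,0],[41,2],[45,0]]
[[1,16],[7,0],[18,2],[32,0],[41,2],[45,0]]
[[1,16],[7,0],[18,16],[26,2],[32,0],[41,2],[45,0]]
[[1,16],[7,0],[18,16],[26,2],[32,0],[41,2],[45,0]]
[[1,16],[7,0],[18,16],[26,2],[33,0],[41,2],[45,0]]
[[1,16],[7,0],[18,16],[26,2],[33,0],[41,2],[45,1],[46,0]]
[[1,16],[7,0],[18,16],[26,2],[33,0],[38,15],[40,0],[41,2],[45,1],[46,0]]
[[1,16],[7,0],[18,16],[26,2],[33,0],[38,15],[40,2],[45,1],[46,0]]
[[1,16],[7,0],[18,16],[26,2],[33,0],[37,16],[47,0]]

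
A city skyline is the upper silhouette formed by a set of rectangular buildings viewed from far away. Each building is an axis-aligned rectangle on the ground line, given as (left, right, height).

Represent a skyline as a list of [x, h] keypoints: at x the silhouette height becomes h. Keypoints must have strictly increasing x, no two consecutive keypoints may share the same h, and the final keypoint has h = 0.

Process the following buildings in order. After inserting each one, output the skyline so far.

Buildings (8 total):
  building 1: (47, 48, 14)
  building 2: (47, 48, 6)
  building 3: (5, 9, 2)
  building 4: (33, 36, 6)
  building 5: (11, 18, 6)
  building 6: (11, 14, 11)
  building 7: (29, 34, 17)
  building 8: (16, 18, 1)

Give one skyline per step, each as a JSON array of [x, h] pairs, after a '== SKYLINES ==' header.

== SKYLINES ==
[[47,14],[48,0]]
[[47,14],[48,0]]
[[5,2],[9,0],[47,14],[48,0]]
[[5,2],[9,0],[33,6],[36,0],[47,14],[48,0]]
[[5,2],[9,0],[11,6],[18,0],[33,6],[36,0],[47,14],[48,0]]
[[5,2],[9,0],[11,11],[14,6],[18,0],[33,6],[36,0],[47,14],[48,0]]
[[5,2],[9,0],[11,11],[14,6],[18,0],[29,17],[34,6],[36,0],[47,14],[48,0]]
[[5,2],[9,0],[11,11],[14,6],[18,0],[29,17],[34,6],[36,0],[47,14],[48,0]]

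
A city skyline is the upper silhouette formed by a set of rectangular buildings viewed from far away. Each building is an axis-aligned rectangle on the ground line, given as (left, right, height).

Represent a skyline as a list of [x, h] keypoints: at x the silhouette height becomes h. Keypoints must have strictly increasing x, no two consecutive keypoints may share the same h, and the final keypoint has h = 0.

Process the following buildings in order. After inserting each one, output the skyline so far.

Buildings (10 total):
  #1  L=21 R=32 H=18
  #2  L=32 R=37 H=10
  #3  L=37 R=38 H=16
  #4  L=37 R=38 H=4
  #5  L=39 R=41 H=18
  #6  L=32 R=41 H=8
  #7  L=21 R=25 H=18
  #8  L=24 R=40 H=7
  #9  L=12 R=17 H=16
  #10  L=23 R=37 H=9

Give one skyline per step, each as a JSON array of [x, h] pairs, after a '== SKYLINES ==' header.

== SKYLINES ==
[[21,18],[32,0]]
[[21,18],[32,10],[37,0]]
[[21,18],[32,10],[37,16],[38,0]]
[[21,18],[32,10],[37,16],[38,0]]
[[21,18],[32,10],[37,16],[38,0],[39,18],[41,0]]
[[21,18],[32,10],[37,16],[38,8],[39,18],[41,0]]
[[21,18],[32,10],[37,16],[38,8],[39,18],[41,0]]
[[21,18],[32,10],[37,16],[38,8],[39,18],[41,0]]
[[12,16],[17,0],[21,18],[32,10],[37,16],[38,8],[39,18],[41,0]]
[[12,16],[17,0],[21,18],[32,10],[37,16],[38,8],[39,18],[41,0]]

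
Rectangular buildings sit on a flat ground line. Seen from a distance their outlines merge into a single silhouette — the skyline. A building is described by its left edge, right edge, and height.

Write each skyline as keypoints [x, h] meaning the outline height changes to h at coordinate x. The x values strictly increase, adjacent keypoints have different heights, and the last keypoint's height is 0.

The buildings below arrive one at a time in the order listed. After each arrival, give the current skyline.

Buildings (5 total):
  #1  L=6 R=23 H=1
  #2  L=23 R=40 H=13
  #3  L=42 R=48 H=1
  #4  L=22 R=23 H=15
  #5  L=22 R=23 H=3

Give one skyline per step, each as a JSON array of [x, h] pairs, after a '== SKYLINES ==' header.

== SKYLINES ==
[[6,1],[23,0]]
[[6,1],[23,13],[40,0]]
[[6,1],[23,13],[40,0],[42,1],[48,0]]
[[6,1],[22,15],[23,13],[40,0],[42,1],[48,0]]
[[6,1],[22,15],[23,13],[40,0],[42,1],[48,0]]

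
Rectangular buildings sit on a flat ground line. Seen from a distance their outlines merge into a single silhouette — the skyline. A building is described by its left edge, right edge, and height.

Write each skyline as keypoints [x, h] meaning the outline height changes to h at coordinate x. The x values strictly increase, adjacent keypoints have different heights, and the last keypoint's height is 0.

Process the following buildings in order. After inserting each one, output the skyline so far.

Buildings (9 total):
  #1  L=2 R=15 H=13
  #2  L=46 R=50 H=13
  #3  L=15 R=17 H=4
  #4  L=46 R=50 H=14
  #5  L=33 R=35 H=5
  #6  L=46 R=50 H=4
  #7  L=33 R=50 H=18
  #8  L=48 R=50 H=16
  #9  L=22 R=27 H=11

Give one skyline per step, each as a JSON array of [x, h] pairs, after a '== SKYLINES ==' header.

== SKYLINES ==
[[2,13],[15,0]]
[[2,13],[15,0],[46,13],[50,0]]
[[2,13],[15,4],[17,0],[46,13],[50,0]]
[[2,13],[15,4],[17,0],[46,14],[50,0]]
[[2,13],[15,4],[17,0],[33,5],[35,0],[46,14],[50,0]]
[[2,13],[15,4],[17,0],[33,5],[35,0],[46,14],[50,0]]
[[2,13],[15,4],[17,0],[33,18],[50,0]]
[[2,13],[15,4],[17,0],[33,18],[50,0]]
[[2,13],[15,4],[17,0],[22,11],[27,0],[33,18],[50,0]]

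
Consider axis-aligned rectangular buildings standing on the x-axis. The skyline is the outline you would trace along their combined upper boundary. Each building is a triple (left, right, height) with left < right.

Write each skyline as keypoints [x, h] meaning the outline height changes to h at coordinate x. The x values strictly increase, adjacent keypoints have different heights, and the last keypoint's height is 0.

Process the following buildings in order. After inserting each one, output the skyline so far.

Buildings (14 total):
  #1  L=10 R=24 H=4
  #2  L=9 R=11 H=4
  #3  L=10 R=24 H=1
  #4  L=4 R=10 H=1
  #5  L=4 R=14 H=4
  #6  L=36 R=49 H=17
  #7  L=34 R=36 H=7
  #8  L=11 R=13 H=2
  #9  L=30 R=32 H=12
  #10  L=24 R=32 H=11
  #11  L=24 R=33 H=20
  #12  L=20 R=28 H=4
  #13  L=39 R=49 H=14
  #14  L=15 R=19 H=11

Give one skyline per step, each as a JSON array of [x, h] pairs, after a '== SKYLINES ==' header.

== SKYLINES ==
[[10,4],[24,0]]
[[9,4],[24,0]]
[[9,4],[24,0]]
[[4,1],[9,4],[24,0]]
[[4,4],[24,0]]
[[4,4],[24,0],[36,17],[49,0]]
[[4,4],[24,0],[34,7],[36,17],[49,0]]
[[4,4],[24,0],[34,7],[36,17],[49,0]]
[[4,4],[24,0],[30,12],[32,0],[34,7],[36,17],[49,0]]
[[4,4],[24,11],[30,12],[32,0],[34,7],[36,17],[49,0]]
[[4,4],[24,20],[33,0],[34,7],[36,17],[49,0]]
[[4,4],[24,20],[33,0],[34,7],[36,17],[49,0]]
[[4,4],[24,20],[33,0],[34,7],[36,17],[49,0]]
[[4,4],[15,11],[19,4],[24,20],[33,0],[34,7],[36,17],[49,0]]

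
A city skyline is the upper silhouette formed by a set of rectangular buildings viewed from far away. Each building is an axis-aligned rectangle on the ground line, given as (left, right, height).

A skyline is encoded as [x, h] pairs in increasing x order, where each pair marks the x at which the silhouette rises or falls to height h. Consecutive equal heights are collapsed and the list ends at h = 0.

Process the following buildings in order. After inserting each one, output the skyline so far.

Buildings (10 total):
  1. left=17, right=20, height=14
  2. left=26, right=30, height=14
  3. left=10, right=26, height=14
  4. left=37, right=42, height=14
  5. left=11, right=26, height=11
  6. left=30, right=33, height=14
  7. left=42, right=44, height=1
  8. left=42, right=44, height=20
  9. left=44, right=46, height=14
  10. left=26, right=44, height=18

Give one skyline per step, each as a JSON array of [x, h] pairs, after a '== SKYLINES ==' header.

== SKYLINES ==
[[17,14],[20,0]]
[[17,14],[20,0],[26,14],[30,0]]
[[10,14],[30,0]]
[[10,14],[30,0],[37,14],[42,0]]
[[10,14],[30,0],[37,14],[42,0]]
[[10,14],[33,0],[37,14],[42,0]]
[[10,14],[33,0],[37,14],[42,1],[44,0]]
[[10,14],[33,0],[37,14],[42,20],[44,0]]
[[10,14],[33,0],[37,14],[42,20],[44,14],[46,0]]
[[10,14],[26,18],[42,20],[44,14],[46,0]]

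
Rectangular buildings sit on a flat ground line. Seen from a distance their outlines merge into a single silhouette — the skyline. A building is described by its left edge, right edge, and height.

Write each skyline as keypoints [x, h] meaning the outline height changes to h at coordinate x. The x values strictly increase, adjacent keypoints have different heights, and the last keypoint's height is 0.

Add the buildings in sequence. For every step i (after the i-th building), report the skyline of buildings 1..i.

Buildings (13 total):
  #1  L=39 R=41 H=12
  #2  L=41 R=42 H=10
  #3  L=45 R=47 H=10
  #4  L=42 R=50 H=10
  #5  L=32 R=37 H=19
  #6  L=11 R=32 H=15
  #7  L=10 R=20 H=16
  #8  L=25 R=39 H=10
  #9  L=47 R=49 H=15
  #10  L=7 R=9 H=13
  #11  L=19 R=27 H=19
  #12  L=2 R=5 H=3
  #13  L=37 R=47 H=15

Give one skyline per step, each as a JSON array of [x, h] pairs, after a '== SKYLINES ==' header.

== SKYLINES ==
[[39,12],[41,0]]
[[39,12],[41,10],[42,0]]
[[39,12],[41,10],[42,0],[45,10],[47,0]]
[[39,12],[41,10],[50,0]]
[[32,19],[37,0],[39,12],[41,10],[50,0]]
[[11,15],[32,19],[37,0],[39,12],[41,10],[50,0]]
[[10,16],[20,15],[32,19],[37,0],[39,12],[41,10],[50,0]]
[[10,16],[20,15],[32,19],[37,10],[39,12],[41,10],[50,0]]
[[10,16],[20,15],[32,19],[37,10],[39,12],[41,10],[47,15],[49,10],[50,0]]
[[7,13],[9,0],[10,16],[20,15],[32,19],[37,10],[39,12],[41,10],[47,15],[49,10],[50,0]]
[[7,13],[9,0],[10,16],[19,19],[27,15],[32,19],[37,10],[39,12],[41,10],[47,15],[49,10],[50,0]]
[[2,3],[5,0],[7,13],[9,0],[10,16],[19,19],[27,15],[32,19],[37,10],[39,12],[41,10],[47,15],[49,10],[50,0]]
[[2,3],[5,0],[7,13],[9,0],[10,16],[19,19],[27,15],[32,19],[37,15],[49,10],[50,0]]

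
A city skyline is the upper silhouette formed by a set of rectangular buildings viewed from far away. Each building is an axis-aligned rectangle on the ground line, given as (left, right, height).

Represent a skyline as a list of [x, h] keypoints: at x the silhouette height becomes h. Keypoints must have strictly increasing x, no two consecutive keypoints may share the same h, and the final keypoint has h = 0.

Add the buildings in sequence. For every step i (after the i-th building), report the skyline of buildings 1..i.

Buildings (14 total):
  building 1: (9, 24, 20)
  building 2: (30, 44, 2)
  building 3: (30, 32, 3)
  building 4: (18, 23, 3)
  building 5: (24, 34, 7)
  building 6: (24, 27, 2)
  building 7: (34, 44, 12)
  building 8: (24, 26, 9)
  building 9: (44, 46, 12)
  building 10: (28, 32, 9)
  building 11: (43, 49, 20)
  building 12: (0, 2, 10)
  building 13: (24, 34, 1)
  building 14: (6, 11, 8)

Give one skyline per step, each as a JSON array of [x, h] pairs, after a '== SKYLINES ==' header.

== SKYLINES ==
[[9,20],[24,0]]
[[9,20],[24,0],[30,2],[44,0]]
[[9,20],[24,0],[30,3],[32,2],[44,0]]
[[9,20],[24,0],[30,3],[32,2],[44,0]]
[[9,20],[24,7],[34,2],[44,0]]
[[9,20],[24,7],[34,2],[44,0]]
[[9,20],[24,7],[34,12],[44,0]]
[[9,20],[24,9],[26,7],[34,12],[44,0]]
[[9,20],[24,9],[26,7],[34,12],[46,0]]
[[9,20],[24,9],[26,7],[28,9],[32,7],[34,12],[46,0]]
[[9,20],[24,9],[26,7],[28,9],[32,7],[34,12],[43,20],[49,0]]
[[0,10],[2,0],[9,20],[24,9],[26,7],[28,9],[32,7],[34,12],[43,20],[49,0]]
[[0,10],[2,0],[9,20],[24,9],[26,7],[28,9],[32,7],[34,12],[43,20],[49,0]]
[[0,10],[2,0],[6,8],[9,20],[24,9],[26,7],[28,9],[32,7],[34,12],[43,20],[49,0]]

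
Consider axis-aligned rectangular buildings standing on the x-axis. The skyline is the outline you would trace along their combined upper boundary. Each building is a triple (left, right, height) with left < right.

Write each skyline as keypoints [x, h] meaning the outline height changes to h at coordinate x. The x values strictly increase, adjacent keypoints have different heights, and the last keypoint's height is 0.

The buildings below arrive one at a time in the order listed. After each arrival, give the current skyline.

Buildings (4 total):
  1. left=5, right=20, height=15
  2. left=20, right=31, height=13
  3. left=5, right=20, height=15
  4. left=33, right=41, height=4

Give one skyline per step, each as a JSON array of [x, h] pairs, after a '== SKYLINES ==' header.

== SKYLINES ==
[[5,15],[20,0]]
[[5,15],[20,13],[31,0]]
[[5,15],[20,13],[31,0]]
[[5,15],[20,13],[31,0],[33,4],[41,0]]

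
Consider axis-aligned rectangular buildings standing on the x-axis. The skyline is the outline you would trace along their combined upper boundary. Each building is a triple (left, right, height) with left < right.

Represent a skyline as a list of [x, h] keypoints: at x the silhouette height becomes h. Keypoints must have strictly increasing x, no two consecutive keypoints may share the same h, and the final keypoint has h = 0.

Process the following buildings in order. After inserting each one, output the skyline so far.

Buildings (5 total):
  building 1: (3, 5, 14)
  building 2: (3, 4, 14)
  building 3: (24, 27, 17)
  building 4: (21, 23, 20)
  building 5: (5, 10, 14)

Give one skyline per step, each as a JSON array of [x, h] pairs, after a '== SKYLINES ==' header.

== SKYLINES ==
[[3,14],[5,0]]
[[3,14],[5,0]]
[[3,14],[5,0],[24,17],[27,0]]
[[3,14],[5,0],[21,20],[23,0],[24,17],[27,0]]
[[3,14],[10,0],[21,20],[23,0],[24,17],[27,0]]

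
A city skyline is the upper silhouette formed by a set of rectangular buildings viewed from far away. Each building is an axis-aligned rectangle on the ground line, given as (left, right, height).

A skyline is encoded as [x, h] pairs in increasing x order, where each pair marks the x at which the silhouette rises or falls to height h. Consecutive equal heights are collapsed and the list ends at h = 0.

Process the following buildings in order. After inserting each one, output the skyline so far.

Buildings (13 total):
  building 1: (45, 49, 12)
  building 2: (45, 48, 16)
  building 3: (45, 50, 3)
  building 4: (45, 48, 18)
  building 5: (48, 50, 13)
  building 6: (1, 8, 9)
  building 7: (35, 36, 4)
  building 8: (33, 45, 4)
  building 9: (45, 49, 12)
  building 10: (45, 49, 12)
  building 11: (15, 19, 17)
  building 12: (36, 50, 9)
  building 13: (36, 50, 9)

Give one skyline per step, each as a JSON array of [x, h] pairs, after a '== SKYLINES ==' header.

== SKYLINES ==
[[45,12],[49,0]]
[[45,16],[48,12],[49,0]]
[[45,16],[48,12],[49,3],[50,0]]
[[45,18],[48,12],[49,3],[50,0]]
[[45,18],[48,13],[50,0]]
[[1,9],[8,0],[45,18],[48,13],[50,0]]
[[1,9],[8,0],[35,4],[36,0],[45,18],[48,13],[50,0]]
[[1,9],[8,0],[33,4],[45,18],[48,13],[50,0]]
[[1,9],[8,0],[33,4],[45,18],[48,13],[50,0]]
[[1,9],[8,0],[33,4],[45,18],[48,13],[50,0]]
[[1,9],[8,0],[15,17],[19,0],[33,4],[45,18],[48,13],[50,0]]
[[1,9],[8,0],[15,17],[19,0],[33,4],[36,9],[45,18],[48,13],[50,0]]
[[1,9],[8,0],[15,17],[19,0],[33,4],[36,9],[45,18],[48,13],[50,0]]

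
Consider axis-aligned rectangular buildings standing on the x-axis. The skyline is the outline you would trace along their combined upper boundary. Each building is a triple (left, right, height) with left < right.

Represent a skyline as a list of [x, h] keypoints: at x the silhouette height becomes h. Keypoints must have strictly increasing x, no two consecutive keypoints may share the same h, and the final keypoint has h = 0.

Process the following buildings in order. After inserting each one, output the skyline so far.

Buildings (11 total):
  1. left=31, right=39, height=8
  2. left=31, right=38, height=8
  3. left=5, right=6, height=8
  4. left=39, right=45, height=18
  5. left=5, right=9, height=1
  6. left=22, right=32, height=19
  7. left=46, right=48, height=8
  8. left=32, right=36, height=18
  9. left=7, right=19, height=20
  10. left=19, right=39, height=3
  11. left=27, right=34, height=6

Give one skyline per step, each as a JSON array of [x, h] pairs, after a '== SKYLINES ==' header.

== SKYLINES ==
[[31,8],[39,0]]
[[31,8],[39,0]]
[[5,8],[6,0],[31,8],[39,0]]
[[5,8],[6,0],[31,8],[39,18],[45,0]]
[[5,8],[6,1],[9,0],[31,8],[39,18],[45,0]]
[[5,8],[6,1],[9,0],[22,19],[32,8],[39,18],[45,0]]
[[5,8],[6,1],[9,0],[22,19],[32,8],[39,18],[45,0],[46,8],[48,0]]
[[5,8],[6,1],[9,0],[22,19],[32,18],[36,8],[39,18],[45,0],[46,8],[48,0]]
[[5,8],[6,1],[7,20],[19,0],[22,19],[32,18],[36,8],[39,18],[45,0],[46,8],[48,0]]
[[5,8],[6,1],[7,20],[19,3],[22,19],[32,18],[36,8],[39,18],[45,0],[46,8],[48,0]]
[[5,8],[6,1],[7,20],[19,3],[22,19],[32,18],[36,8],[39,18],[45,0],[46,8],[48,0]]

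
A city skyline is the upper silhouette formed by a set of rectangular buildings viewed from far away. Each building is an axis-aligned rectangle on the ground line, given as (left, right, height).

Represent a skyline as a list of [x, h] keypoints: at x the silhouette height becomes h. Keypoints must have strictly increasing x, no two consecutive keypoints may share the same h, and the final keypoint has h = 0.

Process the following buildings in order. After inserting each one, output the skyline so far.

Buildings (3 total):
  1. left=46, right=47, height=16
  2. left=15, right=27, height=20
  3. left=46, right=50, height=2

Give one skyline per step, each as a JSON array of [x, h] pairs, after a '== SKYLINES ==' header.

== SKYLINES ==
[[46,16],[47,0]]
[[15,20],[27,0],[46,16],[47,0]]
[[15,20],[27,0],[46,16],[47,2],[50,0]]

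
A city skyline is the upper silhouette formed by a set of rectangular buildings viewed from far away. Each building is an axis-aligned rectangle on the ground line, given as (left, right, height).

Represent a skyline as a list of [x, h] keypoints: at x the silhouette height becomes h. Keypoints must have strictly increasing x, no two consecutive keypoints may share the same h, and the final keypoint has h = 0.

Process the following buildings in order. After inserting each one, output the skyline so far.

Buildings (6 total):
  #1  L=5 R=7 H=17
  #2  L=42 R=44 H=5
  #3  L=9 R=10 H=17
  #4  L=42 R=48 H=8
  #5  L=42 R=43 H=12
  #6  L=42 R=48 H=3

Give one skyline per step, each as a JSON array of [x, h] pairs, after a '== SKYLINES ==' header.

== SKYLINES ==
[[5,17],[7,0]]
[[5,17],[7,0],[42,5],[44,0]]
[[5,17],[7,0],[9,17],[10,0],[42,5],[44,0]]
[[5,17],[7,0],[9,17],[10,0],[42,8],[48,0]]
[[5,17],[7,0],[9,17],[10,0],[42,12],[43,8],[48,0]]
[[5,17],[7,0],[9,17],[10,0],[42,12],[43,8],[48,0]]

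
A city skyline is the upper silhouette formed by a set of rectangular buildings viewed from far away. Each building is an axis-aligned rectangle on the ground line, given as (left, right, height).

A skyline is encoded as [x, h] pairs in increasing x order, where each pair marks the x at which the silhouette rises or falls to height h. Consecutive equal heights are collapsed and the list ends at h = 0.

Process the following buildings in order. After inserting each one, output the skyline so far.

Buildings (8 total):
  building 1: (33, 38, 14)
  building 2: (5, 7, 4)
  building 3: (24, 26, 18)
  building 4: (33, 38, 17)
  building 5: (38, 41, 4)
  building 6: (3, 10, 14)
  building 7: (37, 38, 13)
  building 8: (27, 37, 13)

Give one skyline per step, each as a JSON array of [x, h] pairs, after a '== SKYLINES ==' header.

== SKYLINES ==
[[33,14],[38,0]]
[[5,4],[7,0],[33,14],[38,0]]
[[5,4],[7,0],[24,18],[26,0],[33,14],[38,0]]
[[5,4],[7,0],[24,18],[26,0],[33,17],[38,0]]
[[5,4],[7,0],[24,18],[26,0],[33,17],[38,4],[41,0]]
[[3,14],[10,0],[24,18],[26,0],[33,17],[38,4],[41,0]]
[[3,14],[10,0],[24,18],[26,0],[33,17],[38,4],[41,0]]
[[3,14],[10,0],[24,18],[26,0],[27,13],[33,17],[38,4],[41,0]]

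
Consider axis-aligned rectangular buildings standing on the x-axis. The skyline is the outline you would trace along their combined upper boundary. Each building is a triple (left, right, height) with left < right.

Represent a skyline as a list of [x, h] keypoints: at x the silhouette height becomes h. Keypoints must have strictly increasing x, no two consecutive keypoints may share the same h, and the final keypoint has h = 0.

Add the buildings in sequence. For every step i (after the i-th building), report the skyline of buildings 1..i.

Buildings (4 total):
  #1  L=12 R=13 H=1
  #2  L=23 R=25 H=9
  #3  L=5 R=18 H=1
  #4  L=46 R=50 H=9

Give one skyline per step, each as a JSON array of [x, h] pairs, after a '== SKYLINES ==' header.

== SKYLINES ==
[[12,1],[13,0]]
[[12,1],[13,0],[23,9],[25,0]]
[[5,1],[18,0],[23,9],[25,0]]
[[5,1],[18,0],[23,9],[25,0],[46,9],[50,0]]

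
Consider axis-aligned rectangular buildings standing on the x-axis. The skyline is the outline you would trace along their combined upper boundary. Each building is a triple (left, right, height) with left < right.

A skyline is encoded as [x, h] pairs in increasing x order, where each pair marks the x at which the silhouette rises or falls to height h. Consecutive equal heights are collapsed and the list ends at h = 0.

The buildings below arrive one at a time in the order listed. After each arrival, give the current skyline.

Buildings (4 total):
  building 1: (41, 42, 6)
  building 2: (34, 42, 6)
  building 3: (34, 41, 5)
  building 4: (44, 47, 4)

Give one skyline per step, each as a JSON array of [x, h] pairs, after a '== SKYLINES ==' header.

== SKYLINES ==
[[41,6],[42,0]]
[[34,6],[42,0]]
[[34,6],[42,0]]
[[34,6],[42,0],[44,4],[47,0]]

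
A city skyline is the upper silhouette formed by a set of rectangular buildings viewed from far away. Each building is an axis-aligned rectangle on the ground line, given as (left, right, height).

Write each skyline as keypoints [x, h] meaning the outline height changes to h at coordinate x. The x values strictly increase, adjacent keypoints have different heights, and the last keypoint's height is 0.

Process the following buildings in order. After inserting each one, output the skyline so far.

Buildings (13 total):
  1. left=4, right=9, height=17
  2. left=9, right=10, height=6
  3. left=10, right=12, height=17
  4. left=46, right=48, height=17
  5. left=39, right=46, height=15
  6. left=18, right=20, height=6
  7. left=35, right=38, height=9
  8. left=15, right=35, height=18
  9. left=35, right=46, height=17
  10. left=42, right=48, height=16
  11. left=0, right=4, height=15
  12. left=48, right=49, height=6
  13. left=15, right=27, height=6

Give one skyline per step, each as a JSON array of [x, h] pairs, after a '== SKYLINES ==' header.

== SKYLINES ==
[[4,17],[9,0]]
[[4,17],[9,6],[10,0]]
[[4,17],[9,6],[10,17],[12,0]]
[[4,17],[9,6],[10,17],[12,0],[46,17],[48,0]]
[[4,17],[9,6],[10,17],[12,0],[39,15],[46,17],[48,0]]
[[4,17],[9,6],[10,17],[12,0],[18,6],[20,0],[39,15],[46,17],[48,0]]
[[4,17],[9,6],[10,17],[12,0],[18,6],[20,0],[35,9],[38,0],[39,15],[46,17],[48,0]]
[[4,17],[9,6],[10,17],[12,0],[15,18],[35,9],[38,0],[39,15],[46,17],[48,0]]
[[4,17],[9,6],[10,17],[12,0],[15,18],[35,17],[48,0]]
[[4,17],[9,6],[10,17],[12,0],[15,18],[35,17],[48,0]]
[[0,15],[4,17],[9,6],[10,17],[12,0],[15,18],[35,17],[48,0]]
[[0,15],[4,17],[9,6],[10,17],[12,0],[15,18],[35,17],[48,6],[49,0]]
[[0,15],[4,17],[9,6],[10,17],[12,0],[15,18],[35,17],[48,6],[49,0]]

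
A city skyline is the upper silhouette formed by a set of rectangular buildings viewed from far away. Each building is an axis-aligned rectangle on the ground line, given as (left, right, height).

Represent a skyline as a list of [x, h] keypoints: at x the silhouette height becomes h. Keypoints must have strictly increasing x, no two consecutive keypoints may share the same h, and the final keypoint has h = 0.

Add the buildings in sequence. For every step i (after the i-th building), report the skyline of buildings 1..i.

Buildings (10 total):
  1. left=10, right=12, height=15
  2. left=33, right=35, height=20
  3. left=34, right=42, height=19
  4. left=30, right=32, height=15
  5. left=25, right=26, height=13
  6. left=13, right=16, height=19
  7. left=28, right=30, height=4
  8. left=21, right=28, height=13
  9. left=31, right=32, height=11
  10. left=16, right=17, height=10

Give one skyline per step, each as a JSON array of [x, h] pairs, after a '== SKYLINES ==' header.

== SKYLINES ==
[[10,15],[12,0]]
[[10,15],[12,0],[33,20],[35,0]]
[[10,15],[12,0],[33,20],[35,19],[42,0]]
[[10,15],[12,0],[30,15],[32,0],[33,20],[35,19],[42,0]]
[[10,15],[12,0],[25,13],[26,0],[30,15],[32,0],[33,20],[35,19],[42,0]]
[[10,15],[12,0],[13,19],[16,0],[25,13],[26,0],[30,15],[32,0],[33,20],[35,19],[42,0]]
[[10,15],[12,0],[13,19],[16,0],[25,13],[26,0],[28,4],[30,15],[32,0],[33,20],[35,19],[42,0]]
[[10,15],[12,0],[13,19],[16,0],[21,13],[28,4],[30,15],[32,0],[33,20],[35,19],[42,0]]
[[10,15],[12,0],[13,19],[16,0],[21,13],[28,4],[30,15],[32,0],[33,20],[35,19],[42,0]]
[[10,15],[12,0],[13,19],[16,10],[17,0],[21,13],[28,4],[30,15],[32,0],[33,20],[35,19],[42,0]]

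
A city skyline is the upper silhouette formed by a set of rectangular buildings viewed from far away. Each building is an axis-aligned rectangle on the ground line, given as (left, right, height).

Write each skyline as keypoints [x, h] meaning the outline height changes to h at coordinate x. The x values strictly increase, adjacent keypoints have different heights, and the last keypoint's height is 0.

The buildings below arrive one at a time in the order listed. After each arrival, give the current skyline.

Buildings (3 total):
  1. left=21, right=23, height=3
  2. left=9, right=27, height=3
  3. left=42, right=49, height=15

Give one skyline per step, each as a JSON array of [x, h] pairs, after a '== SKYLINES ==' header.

== SKYLINES ==
[[21,3],[23,0]]
[[9,3],[27,0]]
[[9,3],[27,0],[42,15],[49,0]]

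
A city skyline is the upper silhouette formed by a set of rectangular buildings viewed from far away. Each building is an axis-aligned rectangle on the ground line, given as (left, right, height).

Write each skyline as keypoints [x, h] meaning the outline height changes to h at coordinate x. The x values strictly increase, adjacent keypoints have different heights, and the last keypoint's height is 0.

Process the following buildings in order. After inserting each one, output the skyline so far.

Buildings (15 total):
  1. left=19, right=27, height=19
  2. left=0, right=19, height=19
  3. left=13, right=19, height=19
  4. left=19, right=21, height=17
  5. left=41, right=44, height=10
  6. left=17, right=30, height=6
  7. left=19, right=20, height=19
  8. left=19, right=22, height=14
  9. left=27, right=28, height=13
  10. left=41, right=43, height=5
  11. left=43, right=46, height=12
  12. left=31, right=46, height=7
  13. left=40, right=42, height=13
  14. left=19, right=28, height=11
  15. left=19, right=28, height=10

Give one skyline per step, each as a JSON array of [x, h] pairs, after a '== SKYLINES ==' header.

== SKYLINES ==
[[19,19],[27,0]]
[[0,19],[27,0]]
[[0,19],[27,0]]
[[0,19],[27,0]]
[[0,19],[27,0],[41,10],[44,0]]
[[0,19],[27,6],[30,0],[41,10],[44,0]]
[[0,19],[27,6],[30,0],[41,10],[44,0]]
[[0,19],[27,6],[30,0],[41,10],[44,0]]
[[0,19],[27,13],[28,6],[30,0],[41,10],[44,0]]
[[0,19],[27,13],[28,6],[30,0],[41,10],[44,0]]
[[0,19],[27,13],[28,6],[30,0],[41,10],[43,12],[46,0]]
[[0,19],[27,13],[28,6],[30,0],[31,7],[41,10],[43,12],[46,0]]
[[0,19],[27,13],[28,6],[30,0],[31,7],[40,13],[42,10],[43,12],[46,0]]
[[0,19],[27,13],[28,6],[30,0],[31,7],[40,13],[42,10],[43,12],[46,0]]
[[0,19],[27,13],[28,6],[30,0],[31,7],[40,13],[42,10],[43,12],[46,0]]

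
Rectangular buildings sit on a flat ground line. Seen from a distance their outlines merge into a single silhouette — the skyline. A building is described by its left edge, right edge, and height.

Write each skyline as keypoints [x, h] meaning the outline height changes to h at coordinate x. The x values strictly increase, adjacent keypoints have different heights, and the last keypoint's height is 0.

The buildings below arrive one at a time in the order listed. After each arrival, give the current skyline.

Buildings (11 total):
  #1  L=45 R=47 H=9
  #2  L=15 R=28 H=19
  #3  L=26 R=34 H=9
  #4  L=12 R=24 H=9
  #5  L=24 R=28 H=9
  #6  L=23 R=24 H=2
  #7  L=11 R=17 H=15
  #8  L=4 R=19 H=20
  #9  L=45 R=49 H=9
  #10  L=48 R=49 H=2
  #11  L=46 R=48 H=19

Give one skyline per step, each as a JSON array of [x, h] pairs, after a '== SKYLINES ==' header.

== SKYLINES ==
[[45,9],[47,0]]
[[15,19],[28,0],[45,9],[47,0]]
[[15,19],[28,9],[34,0],[45,9],[47,0]]
[[12,9],[15,19],[28,9],[34,0],[45,9],[47,0]]
[[12,9],[15,19],[28,9],[34,0],[45,9],[47,0]]
[[12,9],[15,19],[28,9],[34,0],[45,9],[47,0]]
[[11,15],[15,19],[28,9],[34,0],[45,9],[47,0]]
[[4,20],[19,19],[28,9],[34,0],[45,9],[47,0]]
[[4,20],[19,19],[28,9],[34,0],[45,9],[49,0]]
[[4,20],[19,19],[28,9],[34,0],[45,9],[49,0]]
[[4,20],[19,19],[28,9],[34,0],[45,9],[46,19],[48,9],[49,0]]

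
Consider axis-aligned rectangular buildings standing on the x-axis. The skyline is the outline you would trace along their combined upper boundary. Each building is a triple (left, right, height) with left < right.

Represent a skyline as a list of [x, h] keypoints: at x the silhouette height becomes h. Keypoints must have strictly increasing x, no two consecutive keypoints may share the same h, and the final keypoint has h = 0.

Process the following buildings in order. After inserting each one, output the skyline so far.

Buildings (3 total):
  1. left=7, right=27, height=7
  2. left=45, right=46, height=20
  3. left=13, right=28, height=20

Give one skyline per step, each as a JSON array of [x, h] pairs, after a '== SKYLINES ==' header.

== SKYLINES ==
[[7,7],[27,0]]
[[7,7],[27,0],[45,20],[46,0]]
[[7,7],[13,20],[28,0],[45,20],[46,0]]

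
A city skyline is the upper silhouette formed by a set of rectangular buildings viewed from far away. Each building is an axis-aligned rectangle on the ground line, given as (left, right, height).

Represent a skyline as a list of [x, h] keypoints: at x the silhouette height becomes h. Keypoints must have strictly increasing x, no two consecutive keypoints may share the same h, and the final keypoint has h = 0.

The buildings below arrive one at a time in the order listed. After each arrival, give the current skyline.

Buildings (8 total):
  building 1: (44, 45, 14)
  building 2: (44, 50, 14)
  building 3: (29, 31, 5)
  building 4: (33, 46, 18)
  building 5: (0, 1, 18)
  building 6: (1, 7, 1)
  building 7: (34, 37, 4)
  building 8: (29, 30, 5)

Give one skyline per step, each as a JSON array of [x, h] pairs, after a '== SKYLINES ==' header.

== SKYLINES ==
[[44,14],[45,0]]
[[44,14],[50,0]]
[[29,5],[31,0],[44,14],[50,0]]
[[29,5],[31,0],[33,18],[46,14],[50,0]]
[[0,18],[1,0],[29,5],[31,0],[33,18],[46,14],[50,0]]
[[0,18],[1,1],[7,0],[29,5],[31,0],[33,18],[46,14],[50,0]]
[[0,18],[1,1],[7,0],[29,5],[31,0],[33,18],[46,14],[50,0]]
[[0,18],[1,1],[7,0],[29,5],[31,0],[33,18],[46,14],[50,0]]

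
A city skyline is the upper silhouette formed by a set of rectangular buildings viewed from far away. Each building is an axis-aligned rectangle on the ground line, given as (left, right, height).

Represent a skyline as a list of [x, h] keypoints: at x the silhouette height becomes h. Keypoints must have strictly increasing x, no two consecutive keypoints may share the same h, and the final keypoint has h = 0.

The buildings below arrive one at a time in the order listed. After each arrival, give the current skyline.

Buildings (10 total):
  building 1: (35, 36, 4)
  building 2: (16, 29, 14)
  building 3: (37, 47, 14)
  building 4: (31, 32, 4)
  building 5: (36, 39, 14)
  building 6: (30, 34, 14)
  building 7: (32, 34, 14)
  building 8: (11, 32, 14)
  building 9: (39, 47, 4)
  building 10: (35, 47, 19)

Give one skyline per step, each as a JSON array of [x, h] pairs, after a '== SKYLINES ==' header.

== SKYLINES ==
[[35,4],[36,0]]
[[16,14],[29,0],[35,4],[36,0]]
[[16,14],[29,0],[35,4],[36,0],[37,14],[47,0]]
[[16,14],[29,0],[31,4],[32,0],[35,4],[36,0],[37,14],[47,0]]
[[16,14],[29,0],[31,4],[32,0],[35,4],[36,14],[47,0]]
[[16,14],[29,0],[30,14],[34,0],[35,4],[36,14],[47,0]]
[[16,14],[29,0],[30,14],[34,0],[35,4],[36,14],[47,0]]
[[11,14],[34,0],[35,4],[36,14],[47,0]]
[[11,14],[34,0],[35,4],[36,14],[47,0]]
[[11,14],[34,0],[35,19],[47,0]]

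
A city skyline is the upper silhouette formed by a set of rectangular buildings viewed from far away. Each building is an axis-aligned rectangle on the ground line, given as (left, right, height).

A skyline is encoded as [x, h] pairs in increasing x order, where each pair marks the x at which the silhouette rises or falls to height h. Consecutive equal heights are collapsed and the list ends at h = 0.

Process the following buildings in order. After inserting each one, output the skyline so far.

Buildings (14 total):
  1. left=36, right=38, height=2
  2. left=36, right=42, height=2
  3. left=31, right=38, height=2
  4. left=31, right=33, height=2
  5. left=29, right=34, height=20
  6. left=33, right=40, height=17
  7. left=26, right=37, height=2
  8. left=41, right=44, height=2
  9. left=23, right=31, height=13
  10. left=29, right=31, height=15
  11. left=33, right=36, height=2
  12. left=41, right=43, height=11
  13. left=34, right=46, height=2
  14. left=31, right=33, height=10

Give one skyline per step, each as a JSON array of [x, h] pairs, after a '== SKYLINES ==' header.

== SKYLINES ==
[[36,2],[38,0]]
[[36,2],[42,0]]
[[31,2],[42,0]]
[[31,2],[42,0]]
[[29,20],[34,2],[42,0]]
[[29,20],[34,17],[40,2],[42,0]]
[[26,2],[29,20],[34,17],[40,2],[42,0]]
[[26,2],[29,20],[34,17],[40,2],[44,0]]
[[23,13],[29,20],[34,17],[40,2],[44,0]]
[[23,13],[29,20],[34,17],[40,2],[44,0]]
[[23,13],[29,20],[34,17],[40,2],[44,0]]
[[23,13],[29,20],[34,17],[40,2],[41,11],[43,2],[44,0]]
[[23,13],[29,20],[34,17],[40,2],[41,11],[43,2],[46,0]]
[[23,13],[29,20],[34,17],[40,2],[41,11],[43,2],[46,0]]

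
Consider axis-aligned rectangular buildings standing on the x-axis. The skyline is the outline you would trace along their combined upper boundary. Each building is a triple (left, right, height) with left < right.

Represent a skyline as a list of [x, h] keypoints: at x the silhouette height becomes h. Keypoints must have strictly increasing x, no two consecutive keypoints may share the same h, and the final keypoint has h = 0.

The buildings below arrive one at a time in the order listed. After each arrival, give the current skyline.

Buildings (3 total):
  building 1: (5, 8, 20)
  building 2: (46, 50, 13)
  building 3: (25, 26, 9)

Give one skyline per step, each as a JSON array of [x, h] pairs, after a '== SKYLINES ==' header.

== SKYLINES ==
[[5,20],[8,0]]
[[5,20],[8,0],[46,13],[50,0]]
[[5,20],[8,0],[25,9],[26,0],[46,13],[50,0]]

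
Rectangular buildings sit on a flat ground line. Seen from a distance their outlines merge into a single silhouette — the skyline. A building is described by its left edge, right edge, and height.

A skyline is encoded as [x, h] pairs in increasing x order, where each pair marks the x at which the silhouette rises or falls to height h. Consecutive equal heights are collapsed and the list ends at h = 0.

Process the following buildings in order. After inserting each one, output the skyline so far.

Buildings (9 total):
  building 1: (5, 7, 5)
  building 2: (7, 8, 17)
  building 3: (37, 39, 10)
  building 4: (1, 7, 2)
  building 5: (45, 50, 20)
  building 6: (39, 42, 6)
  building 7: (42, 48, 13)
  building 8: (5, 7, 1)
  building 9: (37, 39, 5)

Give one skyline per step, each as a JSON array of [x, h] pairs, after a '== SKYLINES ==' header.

== SKYLINES ==
[[5,5],[7,0]]
[[5,5],[7,17],[8,0]]
[[5,5],[7,17],[8,0],[37,10],[39,0]]
[[1,2],[5,5],[7,17],[8,0],[37,10],[39,0]]
[[1,2],[5,5],[7,17],[8,0],[37,10],[39,0],[45,20],[50,0]]
[[1,2],[5,5],[7,17],[8,0],[37,10],[39,6],[42,0],[45,20],[50,0]]
[[1,2],[5,5],[7,17],[8,0],[37,10],[39,6],[42,13],[45,20],[50,0]]
[[1,2],[5,5],[7,17],[8,0],[37,10],[39,6],[42,13],[45,20],[50,0]]
[[1,2],[5,5],[7,17],[8,0],[37,10],[39,6],[42,13],[45,20],[50,0]]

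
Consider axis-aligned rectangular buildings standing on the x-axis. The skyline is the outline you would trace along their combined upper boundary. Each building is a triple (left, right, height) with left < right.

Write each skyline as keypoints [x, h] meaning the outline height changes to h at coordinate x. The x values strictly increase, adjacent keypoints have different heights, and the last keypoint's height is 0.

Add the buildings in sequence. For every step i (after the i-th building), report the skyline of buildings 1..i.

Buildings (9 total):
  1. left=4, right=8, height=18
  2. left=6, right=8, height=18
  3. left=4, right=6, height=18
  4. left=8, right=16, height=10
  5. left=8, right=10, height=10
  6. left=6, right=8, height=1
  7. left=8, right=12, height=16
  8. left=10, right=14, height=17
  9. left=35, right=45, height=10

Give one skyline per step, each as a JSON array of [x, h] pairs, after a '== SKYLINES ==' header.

== SKYLINES ==
[[4,18],[8,0]]
[[4,18],[8,0]]
[[4,18],[8,0]]
[[4,18],[8,10],[16,0]]
[[4,18],[8,10],[16,0]]
[[4,18],[8,10],[16,0]]
[[4,18],[8,16],[12,10],[16,0]]
[[4,18],[8,16],[10,17],[14,10],[16,0]]
[[4,18],[8,16],[10,17],[14,10],[16,0],[35,10],[45,0]]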